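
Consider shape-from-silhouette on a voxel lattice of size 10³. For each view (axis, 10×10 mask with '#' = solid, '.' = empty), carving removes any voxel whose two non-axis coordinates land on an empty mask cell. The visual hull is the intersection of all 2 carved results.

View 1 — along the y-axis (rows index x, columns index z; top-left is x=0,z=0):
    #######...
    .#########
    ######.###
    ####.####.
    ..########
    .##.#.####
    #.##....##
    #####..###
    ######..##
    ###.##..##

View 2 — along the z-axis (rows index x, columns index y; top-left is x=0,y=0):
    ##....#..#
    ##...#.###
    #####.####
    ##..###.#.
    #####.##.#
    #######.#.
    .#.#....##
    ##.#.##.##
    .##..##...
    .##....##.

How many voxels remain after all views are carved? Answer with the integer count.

|visual hull| = 467

before carving: 1000 voxels (10×10×10)
after view 1 [y-axis, 76 of 100 cells solid] → remaining = 760
after view 2 [z-axis, 60 of 100 cells solid] → remaining = 467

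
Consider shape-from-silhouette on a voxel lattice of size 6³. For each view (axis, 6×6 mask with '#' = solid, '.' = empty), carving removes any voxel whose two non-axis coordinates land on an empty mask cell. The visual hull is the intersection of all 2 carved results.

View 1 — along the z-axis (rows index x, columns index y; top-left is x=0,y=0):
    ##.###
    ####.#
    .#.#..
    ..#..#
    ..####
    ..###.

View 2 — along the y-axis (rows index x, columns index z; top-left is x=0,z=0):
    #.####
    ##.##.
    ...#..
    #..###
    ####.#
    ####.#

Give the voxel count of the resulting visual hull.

initial block: 6^3 = 216
after view 1 [z-axis, 21 of 36 cells solid] → remaining = 126
after view 2 [y-axis, 24 of 36 cells solid] → remaining = 90

|visual hull| = 90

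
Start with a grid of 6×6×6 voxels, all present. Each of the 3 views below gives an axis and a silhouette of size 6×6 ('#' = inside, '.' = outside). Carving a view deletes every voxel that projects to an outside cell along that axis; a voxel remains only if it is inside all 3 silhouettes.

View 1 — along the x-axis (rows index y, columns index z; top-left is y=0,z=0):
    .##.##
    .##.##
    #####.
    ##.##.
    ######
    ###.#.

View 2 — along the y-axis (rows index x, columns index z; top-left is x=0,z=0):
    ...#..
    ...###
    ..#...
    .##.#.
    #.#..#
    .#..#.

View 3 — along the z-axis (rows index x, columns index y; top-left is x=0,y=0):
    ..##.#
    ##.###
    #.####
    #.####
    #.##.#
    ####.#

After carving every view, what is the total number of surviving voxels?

before carving: 216 voxels (6×6×6)
V1 x: intersect with YZ mask (27 set) -- 162 left
V2 y: intersect with XZ mask (13 set) -- 61 left
V3 z: intersect with XY mask (27 set) -- 47 left

|visual hull| = 47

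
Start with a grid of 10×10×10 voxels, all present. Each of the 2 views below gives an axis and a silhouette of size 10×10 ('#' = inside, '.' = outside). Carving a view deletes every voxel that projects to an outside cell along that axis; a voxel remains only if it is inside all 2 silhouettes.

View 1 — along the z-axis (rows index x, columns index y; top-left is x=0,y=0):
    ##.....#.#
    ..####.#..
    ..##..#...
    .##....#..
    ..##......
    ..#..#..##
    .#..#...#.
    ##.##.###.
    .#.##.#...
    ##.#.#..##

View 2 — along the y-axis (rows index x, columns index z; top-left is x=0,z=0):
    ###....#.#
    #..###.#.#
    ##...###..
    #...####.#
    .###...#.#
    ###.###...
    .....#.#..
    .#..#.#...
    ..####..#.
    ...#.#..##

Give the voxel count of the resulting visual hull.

full grid |V| = 1000
  1. axis=2 (XY plane), |mask|=41  ⇒  voxels=410
  2. axis=1 (XZ plane), |mask|=47  ⇒  voxels=188

188 voxels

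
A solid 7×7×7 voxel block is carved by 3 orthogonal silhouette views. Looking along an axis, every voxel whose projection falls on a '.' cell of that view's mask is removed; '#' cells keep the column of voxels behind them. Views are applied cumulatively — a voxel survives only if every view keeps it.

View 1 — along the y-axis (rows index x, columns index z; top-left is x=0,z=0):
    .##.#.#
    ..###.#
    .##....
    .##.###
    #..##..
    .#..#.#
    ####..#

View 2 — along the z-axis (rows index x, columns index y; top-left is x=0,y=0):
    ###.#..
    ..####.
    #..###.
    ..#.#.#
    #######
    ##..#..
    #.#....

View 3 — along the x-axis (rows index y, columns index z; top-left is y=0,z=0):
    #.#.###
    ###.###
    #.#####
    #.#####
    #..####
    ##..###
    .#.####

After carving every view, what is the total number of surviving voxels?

initial block: 7^3 = 343
V1 y: intersect with XZ mask (26 set) -- 182 left
V2 z: intersect with XY mask (27 set) -- 95 left
V3 x: intersect with YZ mask (38 set) -- 70 left

|visual hull| = 70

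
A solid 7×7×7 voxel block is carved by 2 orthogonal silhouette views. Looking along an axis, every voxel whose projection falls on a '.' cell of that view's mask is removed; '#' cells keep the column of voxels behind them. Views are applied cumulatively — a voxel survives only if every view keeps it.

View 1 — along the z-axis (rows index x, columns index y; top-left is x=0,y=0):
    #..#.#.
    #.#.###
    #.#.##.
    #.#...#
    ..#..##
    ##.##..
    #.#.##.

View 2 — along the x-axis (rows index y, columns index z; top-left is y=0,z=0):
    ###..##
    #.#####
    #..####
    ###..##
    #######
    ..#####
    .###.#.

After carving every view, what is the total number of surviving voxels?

136 voxels

full grid |V| = 343
step 1: project along z, AND mask (26/49) → |grid| = 182
step 2: project along x, AND mask (37/49) → |grid| = 136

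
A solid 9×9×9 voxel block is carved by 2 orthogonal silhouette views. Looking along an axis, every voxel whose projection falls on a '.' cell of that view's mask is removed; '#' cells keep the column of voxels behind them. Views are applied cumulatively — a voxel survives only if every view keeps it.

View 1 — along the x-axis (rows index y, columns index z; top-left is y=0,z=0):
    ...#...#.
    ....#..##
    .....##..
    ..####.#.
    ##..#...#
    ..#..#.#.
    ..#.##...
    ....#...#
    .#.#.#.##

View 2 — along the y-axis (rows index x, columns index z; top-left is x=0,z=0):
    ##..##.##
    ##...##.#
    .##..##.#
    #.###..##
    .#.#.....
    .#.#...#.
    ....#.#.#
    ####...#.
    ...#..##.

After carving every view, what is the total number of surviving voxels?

|visual hull| = 119

before carving: 729 voxels (9×9×9)
carve view 1 (along x, YZ-mask fill 29/81): 261 voxels remain
carve view 2 (along y, XZ-mask fill 38/81): 119 voxels remain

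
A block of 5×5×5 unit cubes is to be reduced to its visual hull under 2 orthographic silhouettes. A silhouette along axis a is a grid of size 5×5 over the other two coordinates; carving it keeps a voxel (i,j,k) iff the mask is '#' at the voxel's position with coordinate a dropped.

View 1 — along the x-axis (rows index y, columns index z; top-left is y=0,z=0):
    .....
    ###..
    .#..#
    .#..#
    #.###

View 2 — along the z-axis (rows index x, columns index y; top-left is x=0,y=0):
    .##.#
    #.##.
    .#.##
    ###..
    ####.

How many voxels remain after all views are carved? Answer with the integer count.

before carving: 125 voxels (5×5×5)
  1. axis=0 (YZ plane), |mask|=11  ⇒  voxels=55
  2. axis=2 (XY plane), |mask|=16  ⇒  voxels=34

34 voxels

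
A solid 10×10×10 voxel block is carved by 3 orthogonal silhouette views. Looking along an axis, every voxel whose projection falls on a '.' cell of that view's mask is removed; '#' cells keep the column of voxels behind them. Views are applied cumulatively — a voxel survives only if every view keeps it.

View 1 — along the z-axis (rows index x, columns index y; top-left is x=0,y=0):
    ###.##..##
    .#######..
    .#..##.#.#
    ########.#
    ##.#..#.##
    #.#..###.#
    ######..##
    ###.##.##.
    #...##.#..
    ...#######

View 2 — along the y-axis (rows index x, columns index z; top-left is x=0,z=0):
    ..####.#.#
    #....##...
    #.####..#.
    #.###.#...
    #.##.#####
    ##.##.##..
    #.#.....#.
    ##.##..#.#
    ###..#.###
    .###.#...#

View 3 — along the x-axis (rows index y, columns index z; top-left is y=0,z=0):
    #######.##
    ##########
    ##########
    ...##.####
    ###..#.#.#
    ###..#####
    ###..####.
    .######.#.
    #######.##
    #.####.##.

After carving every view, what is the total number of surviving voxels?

initial block: 10^3 = 1000
[1] z-view keeps 66 columns → grid now 660
[2] y-view keeps 55 columns → grid now 351
[3] x-view keeps 79 columns → grid now 278

|visual hull| = 278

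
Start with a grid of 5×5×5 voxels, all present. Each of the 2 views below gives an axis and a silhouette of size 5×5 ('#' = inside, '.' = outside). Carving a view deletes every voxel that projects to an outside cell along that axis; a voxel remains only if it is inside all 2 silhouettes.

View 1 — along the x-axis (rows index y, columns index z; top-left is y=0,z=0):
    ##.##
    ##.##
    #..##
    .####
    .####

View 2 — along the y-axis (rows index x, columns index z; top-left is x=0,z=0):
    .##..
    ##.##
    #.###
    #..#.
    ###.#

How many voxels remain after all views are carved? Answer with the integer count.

initial block: 5^3 = 125
[1] x-view keeps 19 columns → grid now 95
[2] y-view keeps 16 columns → grid now 60

voxel count = 60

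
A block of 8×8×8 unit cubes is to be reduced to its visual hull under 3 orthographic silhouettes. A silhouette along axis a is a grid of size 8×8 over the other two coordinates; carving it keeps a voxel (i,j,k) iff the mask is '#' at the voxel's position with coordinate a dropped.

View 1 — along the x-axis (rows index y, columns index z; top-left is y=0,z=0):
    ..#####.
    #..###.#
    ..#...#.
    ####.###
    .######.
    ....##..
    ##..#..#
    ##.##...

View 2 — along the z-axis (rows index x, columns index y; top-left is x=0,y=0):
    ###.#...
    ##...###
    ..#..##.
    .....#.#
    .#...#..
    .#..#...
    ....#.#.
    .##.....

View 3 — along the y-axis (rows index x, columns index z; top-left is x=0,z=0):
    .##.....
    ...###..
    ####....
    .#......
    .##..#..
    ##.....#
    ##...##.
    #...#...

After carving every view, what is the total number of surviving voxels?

remaining voxels: 31

start: 8×8×8 = 512 voxels
after view 1 [x-axis, 35 of 64 cells solid] → remaining = 280
after view 2 [z-axis, 22 of 64 cells solid] → remaining = 87
after view 3 [y-axis, 22 of 64 cells solid] → remaining = 31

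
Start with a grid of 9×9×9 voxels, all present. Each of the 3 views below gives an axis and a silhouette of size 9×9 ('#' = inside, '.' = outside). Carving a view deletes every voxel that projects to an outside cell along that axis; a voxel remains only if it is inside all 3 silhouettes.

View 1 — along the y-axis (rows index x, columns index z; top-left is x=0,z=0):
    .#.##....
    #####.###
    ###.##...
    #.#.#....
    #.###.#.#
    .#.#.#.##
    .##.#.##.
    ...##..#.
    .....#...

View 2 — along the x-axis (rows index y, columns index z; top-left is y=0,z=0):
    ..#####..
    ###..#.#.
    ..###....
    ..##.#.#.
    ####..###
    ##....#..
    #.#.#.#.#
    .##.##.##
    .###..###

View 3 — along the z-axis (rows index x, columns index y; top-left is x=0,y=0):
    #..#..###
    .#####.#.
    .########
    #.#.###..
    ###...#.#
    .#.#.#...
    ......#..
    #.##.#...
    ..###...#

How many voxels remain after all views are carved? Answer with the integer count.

remaining voxels: 100

full grid |V| = 729
V1 y: intersect with XZ mask (39 set) -- 351 left
V2 x: intersect with YZ mask (44 set) -- 193 left
V3 z: intersect with XY mask (41 set) -- 100 left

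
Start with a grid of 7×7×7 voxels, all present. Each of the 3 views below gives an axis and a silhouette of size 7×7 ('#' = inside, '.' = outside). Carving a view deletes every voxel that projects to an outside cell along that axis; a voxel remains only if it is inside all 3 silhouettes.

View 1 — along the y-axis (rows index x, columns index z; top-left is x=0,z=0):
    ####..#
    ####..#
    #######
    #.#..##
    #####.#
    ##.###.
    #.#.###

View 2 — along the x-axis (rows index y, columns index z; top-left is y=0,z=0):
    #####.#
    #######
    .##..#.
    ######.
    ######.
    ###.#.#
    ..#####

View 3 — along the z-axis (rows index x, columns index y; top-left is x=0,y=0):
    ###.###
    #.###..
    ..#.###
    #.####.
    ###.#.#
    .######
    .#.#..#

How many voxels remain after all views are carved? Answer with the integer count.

voxel count = 130

start: 7×7×7 = 343 voxels
step 1: project along y, AND mask (37/49) → |grid| = 259
step 2: project along x, AND mask (38/49) → |grid| = 200
step 3: project along z, AND mask (33/49) → |grid| = 130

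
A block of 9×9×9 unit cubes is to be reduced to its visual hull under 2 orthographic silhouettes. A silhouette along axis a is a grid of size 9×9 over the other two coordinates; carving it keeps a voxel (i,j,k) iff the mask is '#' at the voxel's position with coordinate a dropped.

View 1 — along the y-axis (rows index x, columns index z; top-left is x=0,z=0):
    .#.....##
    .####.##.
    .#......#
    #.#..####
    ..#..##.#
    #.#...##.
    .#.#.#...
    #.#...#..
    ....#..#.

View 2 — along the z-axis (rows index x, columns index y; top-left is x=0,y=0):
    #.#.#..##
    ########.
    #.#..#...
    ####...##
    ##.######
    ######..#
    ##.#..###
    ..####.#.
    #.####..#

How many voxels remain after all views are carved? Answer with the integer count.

start: 9×9×9 = 729 voxels
[1] y-view keeps 33 columns → grid now 297
[2] z-view keeps 54 columns → grid now 210

voxel count = 210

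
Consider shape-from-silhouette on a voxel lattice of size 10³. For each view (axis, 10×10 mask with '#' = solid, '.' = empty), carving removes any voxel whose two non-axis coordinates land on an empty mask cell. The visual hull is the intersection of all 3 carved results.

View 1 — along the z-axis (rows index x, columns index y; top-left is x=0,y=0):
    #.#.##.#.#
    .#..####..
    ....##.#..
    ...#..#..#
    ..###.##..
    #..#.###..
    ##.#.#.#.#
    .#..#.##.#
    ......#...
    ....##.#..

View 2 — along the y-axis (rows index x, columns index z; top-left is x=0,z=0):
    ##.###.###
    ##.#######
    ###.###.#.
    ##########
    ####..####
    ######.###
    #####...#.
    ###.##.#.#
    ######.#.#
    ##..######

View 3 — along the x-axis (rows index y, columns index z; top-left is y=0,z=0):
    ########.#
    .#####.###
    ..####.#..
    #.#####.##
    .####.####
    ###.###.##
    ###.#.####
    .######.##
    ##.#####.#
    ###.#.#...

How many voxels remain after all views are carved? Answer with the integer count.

|visual hull| = 251

before carving: 1000 voxels (10×10×10)
step 1: project along z, AND mask (42/100) → |grid| = 420
step 2: project along y, AND mask (80/100) → |grid| = 332
step 3: project along x, AND mask (75/100) → |grid| = 251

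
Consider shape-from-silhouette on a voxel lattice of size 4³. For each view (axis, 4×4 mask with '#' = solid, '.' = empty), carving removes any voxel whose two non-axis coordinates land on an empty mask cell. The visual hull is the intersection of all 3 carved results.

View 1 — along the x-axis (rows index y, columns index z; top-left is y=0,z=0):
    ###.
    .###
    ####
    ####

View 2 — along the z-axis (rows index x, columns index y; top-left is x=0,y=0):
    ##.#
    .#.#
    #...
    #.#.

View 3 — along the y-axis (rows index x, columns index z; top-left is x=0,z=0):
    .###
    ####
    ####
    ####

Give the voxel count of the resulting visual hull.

remaining voxels: 25

initial block: 4^3 = 64
after view 1 [x-axis, 14 of 16 cells solid] → remaining = 56
after view 2 [z-axis, 8 of 16 cells solid] → remaining = 27
after view 3 [y-axis, 15 of 16 cells solid] → remaining = 25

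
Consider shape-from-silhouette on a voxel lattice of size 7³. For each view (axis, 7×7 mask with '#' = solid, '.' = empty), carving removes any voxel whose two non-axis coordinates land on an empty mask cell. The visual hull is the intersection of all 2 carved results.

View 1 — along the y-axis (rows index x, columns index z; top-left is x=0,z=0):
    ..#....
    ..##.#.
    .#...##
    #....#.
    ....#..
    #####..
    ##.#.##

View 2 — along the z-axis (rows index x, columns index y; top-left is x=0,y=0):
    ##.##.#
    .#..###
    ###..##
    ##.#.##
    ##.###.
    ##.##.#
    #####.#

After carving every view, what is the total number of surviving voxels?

|visual hull| = 102

start: 7×7×7 = 343 voxels
  1. axis=1 (XZ plane), |mask|=20  ⇒  voxels=140
  2. axis=2 (XY plane), |mask|=35  ⇒  voxels=102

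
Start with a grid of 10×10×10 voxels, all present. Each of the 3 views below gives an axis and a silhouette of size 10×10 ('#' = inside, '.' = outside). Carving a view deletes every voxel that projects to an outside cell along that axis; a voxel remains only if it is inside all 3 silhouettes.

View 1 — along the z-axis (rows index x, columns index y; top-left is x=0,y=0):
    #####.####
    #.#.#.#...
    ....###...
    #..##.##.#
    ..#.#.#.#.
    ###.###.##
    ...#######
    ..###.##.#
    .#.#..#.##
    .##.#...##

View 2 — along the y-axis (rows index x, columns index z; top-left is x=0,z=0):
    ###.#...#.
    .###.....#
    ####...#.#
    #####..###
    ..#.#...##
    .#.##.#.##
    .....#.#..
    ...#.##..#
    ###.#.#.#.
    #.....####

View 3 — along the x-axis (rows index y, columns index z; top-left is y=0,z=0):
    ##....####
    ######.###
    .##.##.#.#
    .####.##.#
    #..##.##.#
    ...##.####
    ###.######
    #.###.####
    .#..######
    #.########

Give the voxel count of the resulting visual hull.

initial block: 10^3 = 1000
carve view 1 (along z, XY-mask fill 57/100): 570 voxels remain
carve view 2 (along y, XZ-mask fill 50/100): 284 voxels remain
carve view 3 (along x, YZ-mask fill 73/100): 210 voxels remain

voxel count = 210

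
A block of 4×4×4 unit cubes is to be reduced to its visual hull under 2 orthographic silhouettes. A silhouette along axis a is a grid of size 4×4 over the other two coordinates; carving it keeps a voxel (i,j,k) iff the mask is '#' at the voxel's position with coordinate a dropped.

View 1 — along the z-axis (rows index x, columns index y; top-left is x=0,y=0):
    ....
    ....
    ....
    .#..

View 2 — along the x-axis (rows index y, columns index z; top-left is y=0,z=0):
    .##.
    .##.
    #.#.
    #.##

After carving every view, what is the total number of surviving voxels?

|visual hull| = 2

before carving: 64 voxels (4×4×4)
  1. axis=2 (XY plane), |mask|=1  ⇒  voxels=4
  2. axis=0 (YZ plane), |mask|=9  ⇒  voxels=2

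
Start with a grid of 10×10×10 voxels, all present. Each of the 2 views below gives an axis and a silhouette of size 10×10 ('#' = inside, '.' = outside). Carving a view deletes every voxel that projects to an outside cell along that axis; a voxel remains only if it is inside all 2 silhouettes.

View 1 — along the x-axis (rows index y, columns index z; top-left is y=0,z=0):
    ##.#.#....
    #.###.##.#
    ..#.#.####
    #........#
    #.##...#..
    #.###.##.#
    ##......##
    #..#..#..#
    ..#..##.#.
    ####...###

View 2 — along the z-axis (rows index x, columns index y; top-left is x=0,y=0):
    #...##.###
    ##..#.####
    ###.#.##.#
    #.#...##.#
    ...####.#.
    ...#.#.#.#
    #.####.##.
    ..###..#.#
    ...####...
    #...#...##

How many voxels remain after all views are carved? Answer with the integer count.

voxel count = 256

start: 10×10×10 = 1000 voxels
V1 x: intersect with YZ mask (49 set) -- 490 left
V2 z: intersect with XY mask (54 set) -- 256 left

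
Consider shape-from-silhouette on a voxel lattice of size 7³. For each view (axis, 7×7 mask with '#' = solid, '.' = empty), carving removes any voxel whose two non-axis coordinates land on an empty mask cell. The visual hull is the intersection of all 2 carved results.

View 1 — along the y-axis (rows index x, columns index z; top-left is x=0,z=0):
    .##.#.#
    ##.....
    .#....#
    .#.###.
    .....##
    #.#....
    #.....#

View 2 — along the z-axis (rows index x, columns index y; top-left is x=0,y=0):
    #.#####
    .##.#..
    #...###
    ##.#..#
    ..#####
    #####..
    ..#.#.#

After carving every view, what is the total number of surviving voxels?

full grid |V| = 343
[1] y-view keeps 18 columns → grid now 126
[2] z-view keeps 30 columns → grid now 80

remaining voxels: 80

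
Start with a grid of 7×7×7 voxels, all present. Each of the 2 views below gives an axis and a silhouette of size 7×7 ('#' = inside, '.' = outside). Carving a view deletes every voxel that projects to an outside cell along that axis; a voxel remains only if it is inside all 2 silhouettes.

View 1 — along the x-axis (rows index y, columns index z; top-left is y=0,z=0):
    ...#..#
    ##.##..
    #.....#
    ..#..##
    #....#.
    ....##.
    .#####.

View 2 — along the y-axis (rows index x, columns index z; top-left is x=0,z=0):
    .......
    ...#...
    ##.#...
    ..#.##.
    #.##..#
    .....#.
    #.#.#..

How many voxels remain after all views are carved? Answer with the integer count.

voxel count = 43

start: 7×7×7 = 343 voxels
after view 1 [x-axis, 20 of 49 cells solid] → remaining = 140
after view 2 [y-axis, 15 of 49 cells solid] → remaining = 43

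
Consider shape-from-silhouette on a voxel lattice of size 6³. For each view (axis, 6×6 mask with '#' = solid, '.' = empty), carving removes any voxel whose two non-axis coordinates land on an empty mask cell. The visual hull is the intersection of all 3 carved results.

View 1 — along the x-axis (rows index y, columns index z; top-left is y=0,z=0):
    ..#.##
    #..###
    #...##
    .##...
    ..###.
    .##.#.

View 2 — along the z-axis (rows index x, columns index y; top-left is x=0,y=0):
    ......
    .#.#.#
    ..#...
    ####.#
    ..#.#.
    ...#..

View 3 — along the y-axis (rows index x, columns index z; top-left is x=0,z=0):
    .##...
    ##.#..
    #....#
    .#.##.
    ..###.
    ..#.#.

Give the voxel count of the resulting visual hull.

initial block: 6^3 = 216
  1. axis=0 (YZ plane), |mask|=18  ⇒  voxels=108
  2. axis=2 (XY plane), |mask|=12  ⇒  voxels=35
  3. axis=1 (XZ plane), |mask|=15  ⇒  voxels=18

remaining voxels: 18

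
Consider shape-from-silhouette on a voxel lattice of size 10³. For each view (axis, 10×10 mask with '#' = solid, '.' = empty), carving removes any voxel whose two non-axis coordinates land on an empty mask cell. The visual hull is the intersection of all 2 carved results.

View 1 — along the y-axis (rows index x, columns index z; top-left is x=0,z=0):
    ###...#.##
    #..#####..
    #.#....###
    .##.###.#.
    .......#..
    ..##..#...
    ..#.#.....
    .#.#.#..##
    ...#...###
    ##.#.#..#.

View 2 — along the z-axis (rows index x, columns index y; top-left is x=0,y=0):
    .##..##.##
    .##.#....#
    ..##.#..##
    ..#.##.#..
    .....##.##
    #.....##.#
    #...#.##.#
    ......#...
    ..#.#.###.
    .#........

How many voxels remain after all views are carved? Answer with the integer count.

start: 10×10×10 = 1000 voxels
step 1: project along y, AND mask (43/100) → |grid| = 430
step 2: project along z, AND mask (39/100) → |grid| = 165

165 voxels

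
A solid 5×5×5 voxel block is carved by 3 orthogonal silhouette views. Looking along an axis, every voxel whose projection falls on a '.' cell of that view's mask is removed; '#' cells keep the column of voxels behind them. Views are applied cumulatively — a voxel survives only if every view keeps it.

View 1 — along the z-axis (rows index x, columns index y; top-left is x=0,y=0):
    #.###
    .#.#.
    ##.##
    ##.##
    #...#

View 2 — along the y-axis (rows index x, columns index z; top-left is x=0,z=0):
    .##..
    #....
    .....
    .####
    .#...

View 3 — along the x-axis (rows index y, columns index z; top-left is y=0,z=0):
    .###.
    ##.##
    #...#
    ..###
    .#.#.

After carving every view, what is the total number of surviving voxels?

18 voxels

start: 5×5×5 = 125 voxels
step 1: project along z, AND mask (16/25) → |grid| = 80
step 2: project along y, AND mask (8/25) → |grid| = 28
step 3: project along x, AND mask (14/25) → |grid| = 18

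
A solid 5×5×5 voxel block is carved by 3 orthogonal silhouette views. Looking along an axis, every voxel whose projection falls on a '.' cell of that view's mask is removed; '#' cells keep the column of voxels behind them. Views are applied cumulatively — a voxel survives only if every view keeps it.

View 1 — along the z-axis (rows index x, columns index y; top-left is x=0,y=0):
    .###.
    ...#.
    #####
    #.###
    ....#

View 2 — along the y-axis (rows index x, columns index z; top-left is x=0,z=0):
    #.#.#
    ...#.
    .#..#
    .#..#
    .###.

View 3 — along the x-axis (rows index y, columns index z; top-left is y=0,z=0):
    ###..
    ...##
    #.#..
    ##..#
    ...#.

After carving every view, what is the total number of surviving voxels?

voxel count = 13

full grid |V| = 125
after view 1 [z-axis, 14 of 25 cells solid] → remaining = 70
after view 2 [y-axis, 11 of 25 cells solid] → remaining = 31
after view 3 [x-axis, 11 of 25 cells solid] → remaining = 13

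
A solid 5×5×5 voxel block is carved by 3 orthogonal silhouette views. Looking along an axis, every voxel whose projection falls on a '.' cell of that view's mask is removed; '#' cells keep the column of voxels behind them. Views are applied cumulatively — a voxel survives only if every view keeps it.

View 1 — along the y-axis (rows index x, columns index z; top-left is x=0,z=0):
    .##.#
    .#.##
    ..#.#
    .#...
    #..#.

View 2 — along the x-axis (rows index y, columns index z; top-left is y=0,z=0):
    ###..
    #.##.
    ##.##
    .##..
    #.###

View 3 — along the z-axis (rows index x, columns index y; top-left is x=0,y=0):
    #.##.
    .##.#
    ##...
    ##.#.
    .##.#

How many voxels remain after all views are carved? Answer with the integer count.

full grid |V| = 125
  1. axis=1 (XZ plane), |mask|=11  ⇒  voxels=55
  2. axis=0 (YZ plane), |mask|=16  ⇒  voxels=33
  3. axis=2 (XY plane), |mask|=14  ⇒  voxels=22

remaining voxels: 22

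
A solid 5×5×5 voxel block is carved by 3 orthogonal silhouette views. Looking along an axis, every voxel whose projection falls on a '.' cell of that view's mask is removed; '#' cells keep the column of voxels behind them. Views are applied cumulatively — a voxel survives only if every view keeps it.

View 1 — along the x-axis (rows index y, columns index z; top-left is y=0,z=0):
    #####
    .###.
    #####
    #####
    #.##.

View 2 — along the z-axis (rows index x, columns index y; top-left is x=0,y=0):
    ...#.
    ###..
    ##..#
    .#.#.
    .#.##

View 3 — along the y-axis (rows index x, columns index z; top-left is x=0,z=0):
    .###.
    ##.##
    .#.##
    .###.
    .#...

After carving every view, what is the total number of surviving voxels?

full grid |V| = 125
  1. axis=0 (YZ plane), |mask|=21  ⇒  voxels=105
  2. axis=2 (XY plane), |mask|=12  ⇒  voxels=48
  3. axis=1 (XZ plane), |mask|=14  ⇒  voxels=27

|visual hull| = 27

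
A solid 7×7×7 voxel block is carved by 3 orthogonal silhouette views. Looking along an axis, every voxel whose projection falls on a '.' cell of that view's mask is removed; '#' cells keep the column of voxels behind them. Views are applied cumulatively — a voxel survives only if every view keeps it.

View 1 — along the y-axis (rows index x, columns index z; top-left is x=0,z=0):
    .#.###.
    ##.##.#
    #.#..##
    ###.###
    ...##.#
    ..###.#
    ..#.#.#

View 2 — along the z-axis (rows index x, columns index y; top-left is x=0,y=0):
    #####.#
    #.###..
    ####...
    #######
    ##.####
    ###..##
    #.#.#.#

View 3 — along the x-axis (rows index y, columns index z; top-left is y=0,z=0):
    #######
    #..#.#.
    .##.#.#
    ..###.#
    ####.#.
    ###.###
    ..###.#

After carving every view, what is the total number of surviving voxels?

|visual hull| = 105

start: 7×7×7 = 343 voxels
step 1: project along y, AND mask (29/49) → |grid| = 203
step 2: project along z, AND mask (36/49) → |grid| = 152
step 3: project along x, AND mask (33/49) → |grid| = 105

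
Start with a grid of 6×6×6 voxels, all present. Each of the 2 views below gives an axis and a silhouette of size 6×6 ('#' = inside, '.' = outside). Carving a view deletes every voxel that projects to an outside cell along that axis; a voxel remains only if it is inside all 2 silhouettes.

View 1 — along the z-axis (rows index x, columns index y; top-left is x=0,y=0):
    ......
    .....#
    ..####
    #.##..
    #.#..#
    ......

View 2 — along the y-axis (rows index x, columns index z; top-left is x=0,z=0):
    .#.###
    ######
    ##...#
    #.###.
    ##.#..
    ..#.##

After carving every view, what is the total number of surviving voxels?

full grid |V| = 216
after view 1 [z-axis, 11 of 36 cells solid] → remaining = 66
after view 2 [y-axis, 23 of 36 cells solid] → remaining = 39

voxel count = 39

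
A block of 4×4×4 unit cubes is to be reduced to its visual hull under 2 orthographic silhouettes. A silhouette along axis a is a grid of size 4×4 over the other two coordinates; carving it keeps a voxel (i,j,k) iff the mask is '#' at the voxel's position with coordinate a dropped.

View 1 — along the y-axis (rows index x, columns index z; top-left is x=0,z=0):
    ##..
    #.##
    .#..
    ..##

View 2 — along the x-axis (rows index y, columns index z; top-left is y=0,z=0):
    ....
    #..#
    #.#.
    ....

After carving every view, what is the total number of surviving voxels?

remaining voxels: 8

before carving: 64 voxels (4×4×4)
[1] y-view keeps 8 columns → grid now 32
[2] x-view keeps 4 columns → grid now 8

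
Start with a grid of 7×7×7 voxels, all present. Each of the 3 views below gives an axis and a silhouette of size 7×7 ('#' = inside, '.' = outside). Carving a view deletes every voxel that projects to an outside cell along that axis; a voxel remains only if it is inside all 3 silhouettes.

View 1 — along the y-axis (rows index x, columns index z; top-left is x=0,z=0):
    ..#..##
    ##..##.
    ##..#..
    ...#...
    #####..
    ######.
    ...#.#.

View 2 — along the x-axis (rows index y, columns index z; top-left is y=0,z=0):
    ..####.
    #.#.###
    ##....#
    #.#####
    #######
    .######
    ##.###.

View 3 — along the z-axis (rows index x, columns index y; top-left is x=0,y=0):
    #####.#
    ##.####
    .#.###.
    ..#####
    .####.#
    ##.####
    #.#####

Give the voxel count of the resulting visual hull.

|visual hull| = 102

before carving: 343 voxels (7×7×7)
after view 1 [y-axis, 24 of 49 cells solid] → remaining = 168
after view 2 [x-axis, 36 of 49 cells solid] → remaining = 124
after view 3 [z-axis, 38 of 49 cells solid] → remaining = 102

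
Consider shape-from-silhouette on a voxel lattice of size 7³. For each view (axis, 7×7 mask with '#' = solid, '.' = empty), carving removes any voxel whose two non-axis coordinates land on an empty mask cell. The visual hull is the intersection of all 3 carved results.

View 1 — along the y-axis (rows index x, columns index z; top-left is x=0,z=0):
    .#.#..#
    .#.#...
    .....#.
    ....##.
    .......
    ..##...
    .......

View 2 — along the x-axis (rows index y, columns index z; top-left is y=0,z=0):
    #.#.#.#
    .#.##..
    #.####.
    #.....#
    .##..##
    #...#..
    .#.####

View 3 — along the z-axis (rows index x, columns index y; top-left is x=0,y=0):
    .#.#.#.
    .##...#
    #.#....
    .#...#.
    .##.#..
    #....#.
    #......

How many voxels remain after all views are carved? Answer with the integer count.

remaining voxels: 12

full grid |V| = 343
step 1: project along y, AND mask (10/49) → |grid| = 70
step 2: project along x, AND mask (25/49) → |grid| = 33
step 3: project along z, AND mask (16/49) → |grid| = 12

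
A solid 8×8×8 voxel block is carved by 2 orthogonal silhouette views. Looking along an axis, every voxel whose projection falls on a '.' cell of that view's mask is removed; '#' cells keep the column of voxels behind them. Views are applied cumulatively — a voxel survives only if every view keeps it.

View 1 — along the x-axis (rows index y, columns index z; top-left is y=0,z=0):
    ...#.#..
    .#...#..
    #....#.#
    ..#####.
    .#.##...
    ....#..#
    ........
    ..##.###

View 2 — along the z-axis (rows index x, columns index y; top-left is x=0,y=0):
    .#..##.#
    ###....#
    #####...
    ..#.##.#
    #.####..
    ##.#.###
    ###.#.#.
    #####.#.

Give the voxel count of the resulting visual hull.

full grid |V| = 512
step 1: project along x, AND mask (22/64) → |grid| = 176
step 2: project along z, AND mask (39/64) → |grid| = 108

108 voxels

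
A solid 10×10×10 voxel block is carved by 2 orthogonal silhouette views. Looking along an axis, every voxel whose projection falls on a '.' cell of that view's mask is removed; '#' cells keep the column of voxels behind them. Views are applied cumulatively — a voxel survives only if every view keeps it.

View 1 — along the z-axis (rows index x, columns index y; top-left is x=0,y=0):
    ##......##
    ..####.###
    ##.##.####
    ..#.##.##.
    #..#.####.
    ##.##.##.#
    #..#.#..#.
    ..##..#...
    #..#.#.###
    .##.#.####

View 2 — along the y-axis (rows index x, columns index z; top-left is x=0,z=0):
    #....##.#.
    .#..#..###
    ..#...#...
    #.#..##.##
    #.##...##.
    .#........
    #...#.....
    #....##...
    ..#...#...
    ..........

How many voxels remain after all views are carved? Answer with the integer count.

voxel count = 163

before carving: 1000 voxels (10×10×10)
  1. axis=2 (XY plane), |mask|=57  ⇒  voxels=570
  2. axis=1 (XZ plane), |mask|=30  ⇒  voxels=163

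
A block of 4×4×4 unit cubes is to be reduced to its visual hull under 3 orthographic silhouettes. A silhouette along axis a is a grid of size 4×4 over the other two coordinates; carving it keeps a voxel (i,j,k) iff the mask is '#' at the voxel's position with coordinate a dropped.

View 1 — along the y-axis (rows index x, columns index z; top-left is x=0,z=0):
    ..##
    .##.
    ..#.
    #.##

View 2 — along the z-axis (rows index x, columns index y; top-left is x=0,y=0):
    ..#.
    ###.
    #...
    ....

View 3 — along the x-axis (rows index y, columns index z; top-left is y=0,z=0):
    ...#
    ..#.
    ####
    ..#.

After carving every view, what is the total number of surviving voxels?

5 voxels

full grid |V| = 64
after view 1 [y-axis, 8 of 16 cells solid] → remaining = 32
after view 2 [z-axis, 5 of 16 cells solid] → remaining = 9
after view 3 [x-axis, 7 of 16 cells solid] → remaining = 5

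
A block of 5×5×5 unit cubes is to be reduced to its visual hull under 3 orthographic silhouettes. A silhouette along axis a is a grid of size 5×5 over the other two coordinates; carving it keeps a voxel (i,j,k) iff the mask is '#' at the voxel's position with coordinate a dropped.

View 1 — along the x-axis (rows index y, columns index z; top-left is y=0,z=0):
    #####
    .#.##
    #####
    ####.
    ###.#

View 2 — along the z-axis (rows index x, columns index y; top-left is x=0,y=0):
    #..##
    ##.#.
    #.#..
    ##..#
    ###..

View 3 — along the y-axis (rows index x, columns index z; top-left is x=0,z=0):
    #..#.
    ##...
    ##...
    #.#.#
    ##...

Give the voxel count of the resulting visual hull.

26 voxels

before carving: 125 voxels (5×5×5)
  1. axis=0 (YZ plane), |mask|=21  ⇒  voxels=105
  2. axis=2 (XY plane), |mask|=14  ⇒  voxels=60
  3. axis=1 (XZ plane), |mask|=11  ⇒  voxels=26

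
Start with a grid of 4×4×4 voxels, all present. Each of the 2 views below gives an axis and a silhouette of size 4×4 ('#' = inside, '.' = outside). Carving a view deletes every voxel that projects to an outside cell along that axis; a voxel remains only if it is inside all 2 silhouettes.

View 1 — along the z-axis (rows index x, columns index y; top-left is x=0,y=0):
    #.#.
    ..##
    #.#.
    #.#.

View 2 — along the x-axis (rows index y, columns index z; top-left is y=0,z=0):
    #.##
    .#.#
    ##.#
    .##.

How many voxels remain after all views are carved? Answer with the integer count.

initial block: 4^3 = 64
V1 z: intersect with XY mask (8 set) -- 32 left
V2 x: intersect with YZ mask (10 set) -- 23 left

remaining voxels: 23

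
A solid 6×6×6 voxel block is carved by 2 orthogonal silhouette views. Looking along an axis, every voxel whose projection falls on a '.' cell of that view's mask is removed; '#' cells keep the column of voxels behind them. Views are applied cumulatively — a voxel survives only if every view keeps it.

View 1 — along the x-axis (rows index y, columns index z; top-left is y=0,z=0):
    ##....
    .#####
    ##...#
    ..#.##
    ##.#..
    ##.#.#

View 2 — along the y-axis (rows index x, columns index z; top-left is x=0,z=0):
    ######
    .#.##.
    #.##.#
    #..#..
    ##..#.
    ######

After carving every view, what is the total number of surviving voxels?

|visual hull| = 81

start: 6×6×6 = 216 voxels
V1 x: intersect with YZ mask (20 set) -- 120 left
V2 y: intersect with XZ mask (24 set) -- 81 left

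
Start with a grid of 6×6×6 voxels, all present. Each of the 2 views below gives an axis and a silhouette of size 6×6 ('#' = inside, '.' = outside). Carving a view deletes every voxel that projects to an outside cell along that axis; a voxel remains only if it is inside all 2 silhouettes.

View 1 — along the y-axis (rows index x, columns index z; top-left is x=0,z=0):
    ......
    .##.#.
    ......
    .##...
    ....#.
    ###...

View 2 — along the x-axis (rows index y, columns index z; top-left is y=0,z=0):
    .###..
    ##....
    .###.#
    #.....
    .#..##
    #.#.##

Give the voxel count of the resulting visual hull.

|visual hull| = 28

before carving: 216 voxels (6×6×6)
[1] y-view keeps 9 columns → grid now 54
[2] x-view keeps 17 columns → grid now 28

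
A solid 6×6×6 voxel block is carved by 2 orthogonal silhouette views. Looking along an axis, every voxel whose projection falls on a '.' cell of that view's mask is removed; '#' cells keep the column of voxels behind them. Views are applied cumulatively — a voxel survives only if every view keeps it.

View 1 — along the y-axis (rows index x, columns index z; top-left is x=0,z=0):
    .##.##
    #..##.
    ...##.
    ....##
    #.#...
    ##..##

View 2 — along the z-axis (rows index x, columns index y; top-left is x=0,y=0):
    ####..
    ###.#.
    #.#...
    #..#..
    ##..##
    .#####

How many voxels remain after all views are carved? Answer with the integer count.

voxel count = 64

start: 6×6×6 = 216 voxels
after view 1 [y-axis, 17 of 36 cells solid] → remaining = 102
after view 2 [z-axis, 21 of 36 cells solid] → remaining = 64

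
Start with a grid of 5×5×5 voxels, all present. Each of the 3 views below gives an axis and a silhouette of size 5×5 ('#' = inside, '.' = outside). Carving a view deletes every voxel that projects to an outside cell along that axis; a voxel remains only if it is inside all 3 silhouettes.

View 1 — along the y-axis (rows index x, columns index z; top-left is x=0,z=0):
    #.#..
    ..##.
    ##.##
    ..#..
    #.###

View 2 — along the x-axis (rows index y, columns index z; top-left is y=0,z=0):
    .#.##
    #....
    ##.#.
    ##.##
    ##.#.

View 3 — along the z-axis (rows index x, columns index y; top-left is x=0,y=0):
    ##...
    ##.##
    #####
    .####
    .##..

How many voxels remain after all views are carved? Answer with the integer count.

|visual hull| = 21

before carving: 125 voxels (5×5×5)
[1] y-view keeps 13 columns → grid now 65
[2] x-view keeps 14 columns → grid now 32
[3] z-view keeps 17 columns → grid now 21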